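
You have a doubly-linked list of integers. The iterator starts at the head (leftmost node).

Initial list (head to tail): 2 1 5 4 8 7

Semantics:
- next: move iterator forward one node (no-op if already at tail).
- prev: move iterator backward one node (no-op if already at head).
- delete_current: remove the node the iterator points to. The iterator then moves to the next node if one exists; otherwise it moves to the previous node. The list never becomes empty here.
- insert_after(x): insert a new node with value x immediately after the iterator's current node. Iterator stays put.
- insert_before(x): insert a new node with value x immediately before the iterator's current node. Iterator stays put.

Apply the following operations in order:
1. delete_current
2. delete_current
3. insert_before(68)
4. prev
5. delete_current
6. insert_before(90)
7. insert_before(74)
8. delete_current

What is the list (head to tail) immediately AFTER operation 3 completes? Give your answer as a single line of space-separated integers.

After 1 (delete_current): list=[1, 5, 4, 8, 7] cursor@1
After 2 (delete_current): list=[5, 4, 8, 7] cursor@5
After 3 (insert_before(68)): list=[68, 5, 4, 8, 7] cursor@5

Answer: 68 5 4 8 7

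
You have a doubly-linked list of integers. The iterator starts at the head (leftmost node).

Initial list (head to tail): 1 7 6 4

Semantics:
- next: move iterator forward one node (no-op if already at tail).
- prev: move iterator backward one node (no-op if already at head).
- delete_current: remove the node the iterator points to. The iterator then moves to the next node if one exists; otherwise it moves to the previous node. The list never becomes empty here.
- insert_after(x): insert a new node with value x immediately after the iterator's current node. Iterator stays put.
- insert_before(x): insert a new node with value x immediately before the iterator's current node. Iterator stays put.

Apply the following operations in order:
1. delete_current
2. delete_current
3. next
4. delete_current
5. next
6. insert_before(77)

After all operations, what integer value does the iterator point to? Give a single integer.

After 1 (delete_current): list=[7, 6, 4] cursor@7
After 2 (delete_current): list=[6, 4] cursor@6
After 3 (next): list=[6, 4] cursor@4
After 4 (delete_current): list=[6] cursor@6
After 5 (next): list=[6] cursor@6
After 6 (insert_before(77)): list=[77, 6] cursor@6

Answer: 6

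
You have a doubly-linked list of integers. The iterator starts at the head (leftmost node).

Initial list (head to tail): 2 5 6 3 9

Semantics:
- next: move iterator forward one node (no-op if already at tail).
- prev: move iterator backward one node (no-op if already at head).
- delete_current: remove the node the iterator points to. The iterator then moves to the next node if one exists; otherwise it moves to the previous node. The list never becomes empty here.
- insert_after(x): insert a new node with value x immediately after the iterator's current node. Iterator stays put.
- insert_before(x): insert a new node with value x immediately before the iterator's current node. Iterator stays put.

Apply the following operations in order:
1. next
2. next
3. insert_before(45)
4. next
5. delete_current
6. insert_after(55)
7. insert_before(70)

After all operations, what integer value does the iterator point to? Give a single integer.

Answer: 9

Derivation:
After 1 (next): list=[2, 5, 6, 3, 9] cursor@5
After 2 (next): list=[2, 5, 6, 3, 9] cursor@6
After 3 (insert_before(45)): list=[2, 5, 45, 6, 3, 9] cursor@6
After 4 (next): list=[2, 5, 45, 6, 3, 9] cursor@3
After 5 (delete_current): list=[2, 5, 45, 6, 9] cursor@9
After 6 (insert_after(55)): list=[2, 5, 45, 6, 9, 55] cursor@9
After 7 (insert_before(70)): list=[2, 5, 45, 6, 70, 9, 55] cursor@9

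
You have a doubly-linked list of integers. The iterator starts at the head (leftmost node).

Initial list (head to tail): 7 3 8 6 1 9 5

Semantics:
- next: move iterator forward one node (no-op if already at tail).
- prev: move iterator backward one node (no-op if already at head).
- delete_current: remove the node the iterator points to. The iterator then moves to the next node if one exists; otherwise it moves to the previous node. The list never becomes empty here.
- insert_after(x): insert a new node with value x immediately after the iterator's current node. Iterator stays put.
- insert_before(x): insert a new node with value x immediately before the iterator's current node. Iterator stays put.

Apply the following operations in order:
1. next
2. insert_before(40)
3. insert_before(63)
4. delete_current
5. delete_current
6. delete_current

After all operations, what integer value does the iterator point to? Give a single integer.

After 1 (next): list=[7, 3, 8, 6, 1, 9, 5] cursor@3
After 2 (insert_before(40)): list=[7, 40, 3, 8, 6, 1, 9, 5] cursor@3
After 3 (insert_before(63)): list=[7, 40, 63, 3, 8, 6, 1, 9, 5] cursor@3
After 4 (delete_current): list=[7, 40, 63, 8, 6, 1, 9, 5] cursor@8
After 5 (delete_current): list=[7, 40, 63, 6, 1, 9, 5] cursor@6
After 6 (delete_current): list=[7, 40, 63, 1, 9, 5] cursor@1

Answer: 1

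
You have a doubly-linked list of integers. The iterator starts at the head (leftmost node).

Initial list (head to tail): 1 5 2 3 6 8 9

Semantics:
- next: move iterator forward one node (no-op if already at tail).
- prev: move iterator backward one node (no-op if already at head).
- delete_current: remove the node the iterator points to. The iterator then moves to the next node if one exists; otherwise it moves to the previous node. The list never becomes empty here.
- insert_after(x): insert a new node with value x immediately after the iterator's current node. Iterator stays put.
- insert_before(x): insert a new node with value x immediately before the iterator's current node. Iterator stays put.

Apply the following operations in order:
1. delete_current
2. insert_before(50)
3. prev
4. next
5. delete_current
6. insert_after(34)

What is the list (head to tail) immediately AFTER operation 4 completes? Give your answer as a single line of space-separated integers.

Answer: 50 5 2 3 6 8 9

Derivation:
After 1 (delete_current): list=[5, 2, 3, 6, 8, 9] cursor@5
After 2 (insert_before(50)): list=[50, 5, 2, 3, 6, 8, 9] cursor@5
After 3 (prev): list=[50, 5, 2, 3, 6, 8, 9] cursor@50
After 4 (next): list=[50, 5, 2, 3, 6, 8, 9] cursor@5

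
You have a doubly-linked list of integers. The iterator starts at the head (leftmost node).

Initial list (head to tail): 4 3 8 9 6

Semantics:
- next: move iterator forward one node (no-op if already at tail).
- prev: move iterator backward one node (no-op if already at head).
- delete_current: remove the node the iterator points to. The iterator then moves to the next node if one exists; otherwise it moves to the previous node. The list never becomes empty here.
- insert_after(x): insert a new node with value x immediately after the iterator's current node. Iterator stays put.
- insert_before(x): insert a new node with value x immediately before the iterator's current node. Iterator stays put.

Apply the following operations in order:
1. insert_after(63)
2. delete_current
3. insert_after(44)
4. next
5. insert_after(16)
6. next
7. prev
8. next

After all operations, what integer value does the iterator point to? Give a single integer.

After 1 (insert_after(63)): list=[4, 63, 3, 8, 9, 6] cursor@4
After 2 (delete_current): list=[63, 3, 8, 9, 6] cursor@63
After 3 (insert_after(44)): list=[63, 44, 3, 8, 9, 6] cursor@63
After 4 (next): list=[63, 44, 3, 8, 9, 6] cursor@44
After 5 (insert_after(16)): list=[63, 44, 16, 3, 8, 9, 6] cursor@44
After 6 (next): list=[63, 44, 16, 3, 8, 9, 6] cursor@16
After 7 (prev): list=[63, 44, 16, 3, 8, 9, 6] cursor@44
After 8 (next): list=[63, 44, 16, 3, 8, 9, 6] cursor@16

Answer: 16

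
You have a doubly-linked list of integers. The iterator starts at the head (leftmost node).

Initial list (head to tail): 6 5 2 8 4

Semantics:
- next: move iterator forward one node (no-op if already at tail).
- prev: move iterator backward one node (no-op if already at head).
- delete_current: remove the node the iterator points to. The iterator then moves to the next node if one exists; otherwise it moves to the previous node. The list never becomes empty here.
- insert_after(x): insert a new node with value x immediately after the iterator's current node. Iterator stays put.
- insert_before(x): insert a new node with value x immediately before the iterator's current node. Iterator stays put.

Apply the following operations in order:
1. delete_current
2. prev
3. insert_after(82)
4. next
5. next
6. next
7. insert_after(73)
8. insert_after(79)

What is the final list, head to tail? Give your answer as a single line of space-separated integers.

After 1 (delete_current): list=[5, 2, 8, 4] cursor@5
After 2 (prev): list=[5, 2, 8, 4] cursor@5
After 3 (insert_after(82)): list=[5, 82, 2, 8, 4] cursor@5
After 4 (next): list=[5, 82, 2, 8, 4] cursor@82
After 5 (next): list=[5, 82, 2, 8, 4] cursor@2
After 6 (next): list=[5, 82, 2, 8, 4] cursor@8
After 7 (insert_after(73)): list=[5, 82, 2, 8, 73, 4] cursor@8
After 8 (insert_after(79)): list=[5, 82, 2, 8, 79, 73, 4] cursor@8

Answer: 5 82 2 8 79 73 4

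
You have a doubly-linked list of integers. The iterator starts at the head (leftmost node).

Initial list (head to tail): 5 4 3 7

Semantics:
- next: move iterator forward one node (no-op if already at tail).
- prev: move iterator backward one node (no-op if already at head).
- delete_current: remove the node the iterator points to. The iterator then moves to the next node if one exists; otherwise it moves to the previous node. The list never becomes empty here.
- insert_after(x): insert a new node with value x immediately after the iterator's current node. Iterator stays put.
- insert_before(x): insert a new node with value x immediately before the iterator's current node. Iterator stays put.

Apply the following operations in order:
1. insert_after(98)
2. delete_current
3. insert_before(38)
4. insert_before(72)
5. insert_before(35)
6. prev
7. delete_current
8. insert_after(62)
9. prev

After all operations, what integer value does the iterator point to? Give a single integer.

After 1 (insert_after(98)): list=[5, 98, 4, 3, 7] cursor@5
After 2 (delete_current): list=[98, 4, 3, 7] cursor@98
After 3 (insert_before(38)): list=[38, 98, 4, 3, 7] cursor@98
After 4 (insert_before(72)): list=[38, 72, 98, 4, 3, 7] cursor@98
After 5 (insert_before(35)): list=[38, 72, 35, 98, 4, 3, 7] cursor@98
After 6 (prev): list=[38, 72, 35, 98, 4, 3, 7] cursor@35
After 7 (delete_current): list=[38, 72, 98, 4, 3, 7] cursor@98
After 8 (insert_after(62)): list=[38, 72, 98, 62, 4, 3, 7] cursor@98
After 9 (prev): list=[38, 72, 98, 62, 4, 3, 7] cursor@72

Answer: 72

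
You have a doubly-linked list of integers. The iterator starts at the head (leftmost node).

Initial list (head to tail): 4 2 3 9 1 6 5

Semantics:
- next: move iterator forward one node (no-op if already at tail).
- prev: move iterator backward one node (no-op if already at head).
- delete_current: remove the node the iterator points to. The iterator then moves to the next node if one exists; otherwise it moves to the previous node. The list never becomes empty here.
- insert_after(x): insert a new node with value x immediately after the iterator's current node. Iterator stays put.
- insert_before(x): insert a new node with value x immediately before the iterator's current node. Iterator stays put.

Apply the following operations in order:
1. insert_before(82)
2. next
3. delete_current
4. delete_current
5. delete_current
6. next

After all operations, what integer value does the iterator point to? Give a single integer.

Answer: 6

Derivation:
After 1 (insert_before(82)): list=[82, 4, 2, 3, 9, 1, 6, 5] cursor@4
After 2 (next): list=[82, 4, 2, 3, 9, 1, 6, 5] cursor@2
After 3 (delete_current): list=[82, 4, 3, 9, 1, 6, 5] cursor@3
After 4 (delete_current): list=[82, 4, 9, 1, 6, 5] cursor@9
After 5 (delete_current): list=[82, 4, 1, 6, 5] cursor@1
After 6 (next): list=[82, 4, 1, 6, 5] cursor@6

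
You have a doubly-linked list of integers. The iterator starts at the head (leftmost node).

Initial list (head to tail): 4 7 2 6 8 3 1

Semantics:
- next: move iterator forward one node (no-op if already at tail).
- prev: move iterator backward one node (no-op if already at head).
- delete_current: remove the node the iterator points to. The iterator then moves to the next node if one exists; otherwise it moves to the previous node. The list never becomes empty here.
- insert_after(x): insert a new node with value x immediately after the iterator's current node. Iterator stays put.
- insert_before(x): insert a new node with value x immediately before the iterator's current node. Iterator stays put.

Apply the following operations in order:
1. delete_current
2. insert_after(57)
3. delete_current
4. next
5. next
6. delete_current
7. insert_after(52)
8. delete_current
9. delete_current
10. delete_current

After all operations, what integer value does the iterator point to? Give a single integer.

Answer: 1

Derivation:
After 1 (delete_current): list=[7, 2, 6, 8, 3, 1] cursor@7
After 2 (insert_after(57)): list=[7, 57, 2, 6, 8, 3, 1] cursor@7
After 3 (delete_current): list=[57, 2, 6, 8, 3, 1] cursor@57
After 4 (next): list=[57, 2, 6, 8, 3, 1] cursor@2
After 5 (next): list=[57, 2, 6, 8, 3, 1] cursor@6
After 6 (delete_current): list=[57, 2, 8, 3, 1] cursor@8
After 7 (insert_after(52)): list=[57, 2, 8, 52, 3, 1] cursor@8
After 8 (delete_current): list=[57, 2, 52, 3, 1] cursor@52
After 9 (delete_current): list=[57, 2, 3, 1] cursor@3
After 10 (delete_current): list=[57, 2, 1] cursor@1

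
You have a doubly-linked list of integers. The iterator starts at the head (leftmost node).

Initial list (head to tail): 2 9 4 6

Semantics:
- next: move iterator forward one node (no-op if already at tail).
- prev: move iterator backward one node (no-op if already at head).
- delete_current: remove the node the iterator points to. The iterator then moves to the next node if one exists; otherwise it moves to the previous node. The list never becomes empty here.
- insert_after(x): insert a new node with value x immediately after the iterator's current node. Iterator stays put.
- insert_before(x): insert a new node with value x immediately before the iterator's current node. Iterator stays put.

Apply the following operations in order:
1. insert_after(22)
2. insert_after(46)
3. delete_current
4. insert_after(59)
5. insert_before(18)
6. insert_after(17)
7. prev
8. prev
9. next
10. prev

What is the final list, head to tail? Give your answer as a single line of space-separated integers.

Answer: 18 46 17 59 22 9 4 6

Derivation:
After 1 (insert_after(22)): list=[2, 22, 9, 4, 6] cursor@2
After 2 (insert_after(46)): list=[2, 46, 22, 9, 4, 6] cursor@2
After 3 (delete_current): list=[46, 22, 9, 4, 6] cursor@46
After 4 (insert_after(59)): list=[46, 59, 22, 9, 4, 6] cursor@46
After 5 (insert_before(18)): list=[18, 46, 59, 22, 9, 4, 6] cursor@46
After 6 (insert_after(17)): list=[18, 46, 17, 59, 22, 9, 4, 6] cursor@46
After 7 (prev): list=[18, 46, 17, 59, 22, 9, 4, 6] cursor@18
After 8 (prev): list=[18, 46, 17, 59, 22, 9, 4, 6] cursor@18
After 9 (next): list=[18, 46, 17, 59, 22, 9, 4, 6] cursor@46
After 10 (prev): list=[18, 46, 17, 59, 22, 9, 4, 6] cursor@18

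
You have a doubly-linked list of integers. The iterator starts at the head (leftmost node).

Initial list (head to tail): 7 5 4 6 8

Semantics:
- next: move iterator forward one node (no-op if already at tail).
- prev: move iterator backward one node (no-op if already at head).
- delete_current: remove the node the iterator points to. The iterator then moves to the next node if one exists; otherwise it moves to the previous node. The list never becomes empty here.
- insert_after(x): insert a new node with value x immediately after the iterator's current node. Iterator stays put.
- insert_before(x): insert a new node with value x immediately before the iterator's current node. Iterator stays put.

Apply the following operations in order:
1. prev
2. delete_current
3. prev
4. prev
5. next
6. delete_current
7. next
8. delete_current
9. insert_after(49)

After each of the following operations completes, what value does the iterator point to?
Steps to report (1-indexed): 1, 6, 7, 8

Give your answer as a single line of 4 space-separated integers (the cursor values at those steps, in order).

Answer: 7 6 8 6

Derivation:
After 1 (prev): list=[7, 5, 4, 6, 8] cursor@7
After 2 (delete_current): list=[5, 4, 6, 8] cursor@5
After 3 (prev): list=[5, 4, 6, 8] cursor@5
After 4 (prev): list=[5, 4, 6, 8] cursor@5
After 5 (next): list=[5, 4, 6, 8] cursor@4
After 6 (delete_current): list=[5, 6, 8] cursor@6
After 7 (next): list=[5, 6, 8] cursor@8
After 8 (delete_current): list=[5, 6] cursor@6
After 9 (insert_after(49)): list=[5, 6, 49] cursor@6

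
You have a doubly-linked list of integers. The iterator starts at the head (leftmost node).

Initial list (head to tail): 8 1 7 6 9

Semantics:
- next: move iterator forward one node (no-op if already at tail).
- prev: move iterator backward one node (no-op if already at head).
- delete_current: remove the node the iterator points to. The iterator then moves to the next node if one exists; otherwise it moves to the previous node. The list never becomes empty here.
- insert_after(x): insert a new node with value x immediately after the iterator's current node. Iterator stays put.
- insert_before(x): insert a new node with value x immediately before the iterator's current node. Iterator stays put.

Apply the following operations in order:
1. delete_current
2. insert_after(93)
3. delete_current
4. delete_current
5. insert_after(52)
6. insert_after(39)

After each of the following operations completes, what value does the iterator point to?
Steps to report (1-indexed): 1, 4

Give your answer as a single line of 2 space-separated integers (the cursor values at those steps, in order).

After 1 (delete_current): list=[1, 7, 6, 9] cursor@1
After 2 (insert_after(93)): list=[1, 93, 7, 6, 9] cursor@1
After 3 (delete_current): list=[93, 7, 6, 9] cursor@93
After 4 (delete_current): list=[7, 6, 9] cursor@7
After 5 (insert_after(52)): list=[7, 52, 6, 9] cursor@7
After 6 (insert_after(39)): list=[7, 39, 52, 6, 9] cursor@7

Answer: 1 7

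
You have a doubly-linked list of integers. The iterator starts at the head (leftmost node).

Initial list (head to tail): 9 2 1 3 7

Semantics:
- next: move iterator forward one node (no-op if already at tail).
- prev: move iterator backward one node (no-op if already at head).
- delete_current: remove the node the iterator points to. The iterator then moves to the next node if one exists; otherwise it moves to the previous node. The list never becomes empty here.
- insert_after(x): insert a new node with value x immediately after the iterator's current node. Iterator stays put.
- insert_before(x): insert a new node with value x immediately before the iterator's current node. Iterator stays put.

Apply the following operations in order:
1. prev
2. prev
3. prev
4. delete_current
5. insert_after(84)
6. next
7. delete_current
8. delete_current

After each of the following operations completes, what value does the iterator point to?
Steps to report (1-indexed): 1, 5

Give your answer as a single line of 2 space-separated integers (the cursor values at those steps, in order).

After 1 (prev): list=[9, 2, 1, 3, 7] cursor@9
After 2 (prev): list=[9, 2, 1, 3, 7] cursor@9
After 3 (prev): list=[9, 2, 1, 3, 7] cursor@9
After 4 (delete_current): list=[2, 1, 3, 7] cursor@2
After 5 (insert_after(84)): list=[2, 84, 1, 3, 7] cursor@2
After 6 (next): list=[2, 84, 1, 3, 7] cursor@84
After 7 (delete_current): list=[2, 1, 3, 7] cursor@1
After 8 (delete_current): list=[2, 3, 7] cursor@3

Answer: 9 2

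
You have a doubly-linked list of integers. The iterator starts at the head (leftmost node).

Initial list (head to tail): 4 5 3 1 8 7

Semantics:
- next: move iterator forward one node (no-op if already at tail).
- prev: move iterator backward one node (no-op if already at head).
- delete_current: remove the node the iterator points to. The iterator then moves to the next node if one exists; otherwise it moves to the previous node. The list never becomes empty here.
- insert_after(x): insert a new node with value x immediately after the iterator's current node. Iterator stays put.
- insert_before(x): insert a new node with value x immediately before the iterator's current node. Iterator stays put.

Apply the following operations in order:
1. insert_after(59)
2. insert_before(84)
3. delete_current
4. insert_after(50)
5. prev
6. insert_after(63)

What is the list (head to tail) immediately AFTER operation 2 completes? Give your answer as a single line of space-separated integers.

Answer: 84 4 59 5 3 1 8 7

Derivation:
After 1 (insert_after(59)): list=[4, 59, 5, 3, 1, 8, 7] cursor@4
After 2 (insert_before(84)): list=[84, 4, 59, 5, 3, 1, 8, 7] cursor@4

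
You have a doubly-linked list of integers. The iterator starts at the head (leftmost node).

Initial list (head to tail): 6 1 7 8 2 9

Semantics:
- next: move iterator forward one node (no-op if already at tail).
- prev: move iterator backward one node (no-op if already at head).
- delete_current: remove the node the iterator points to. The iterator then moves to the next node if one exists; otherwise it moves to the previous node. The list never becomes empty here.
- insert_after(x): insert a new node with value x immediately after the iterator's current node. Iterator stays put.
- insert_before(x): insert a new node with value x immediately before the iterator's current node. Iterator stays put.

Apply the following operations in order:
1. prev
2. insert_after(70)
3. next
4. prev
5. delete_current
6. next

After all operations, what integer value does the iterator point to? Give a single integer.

After 1 (prev): list=[6, 1, 7, 8, 2, 9] cursor@6
After 2 (insert_after(70)): list=[6, 70, 1, 7, 8, 2, 9] cursor@6
After 3 (next): list=[6, 70, 1, 7, 8, 2, 9] cursor@70
After 4 (prev): list=[6, 70, 1, 7, 8, 2, 9] cursor@6
After 5 (delete_current): list=[70, 1, 7, 8, 2, 9] cursor@70
After 6 (next): list=[70, 1, 7, 8, 2, 9] cursor@1

Answer: 1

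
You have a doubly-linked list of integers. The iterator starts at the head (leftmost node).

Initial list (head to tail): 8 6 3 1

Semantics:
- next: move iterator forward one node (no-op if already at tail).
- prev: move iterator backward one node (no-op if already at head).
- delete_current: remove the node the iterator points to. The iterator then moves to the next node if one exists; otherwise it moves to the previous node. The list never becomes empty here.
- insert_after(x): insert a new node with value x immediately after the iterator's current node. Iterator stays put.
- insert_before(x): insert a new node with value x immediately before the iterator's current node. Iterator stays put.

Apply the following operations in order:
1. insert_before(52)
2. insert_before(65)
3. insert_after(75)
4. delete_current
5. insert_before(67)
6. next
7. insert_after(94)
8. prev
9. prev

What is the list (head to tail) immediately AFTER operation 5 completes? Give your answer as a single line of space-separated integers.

Answer: 52 65 67 75 6 3 1

Derivation:
After 1 (insert_before(52)): list=[52, 8, 6, 3, 1] cursor@8
After 2 (insert_before(65)): list=[52, 65, 8, 6, 3, 1] cursor@8
After 3 (insert_after(75)): list=[52, 65, 8, 75, 6, 3, 1] cursor@8
After 4 (delete_current): list=[52, 65, 75, 6, 3, 1] cursor@75
After 5 (insert_before(67)): list=[52, 65, 67, 75, 6, 3, 1] cursor@75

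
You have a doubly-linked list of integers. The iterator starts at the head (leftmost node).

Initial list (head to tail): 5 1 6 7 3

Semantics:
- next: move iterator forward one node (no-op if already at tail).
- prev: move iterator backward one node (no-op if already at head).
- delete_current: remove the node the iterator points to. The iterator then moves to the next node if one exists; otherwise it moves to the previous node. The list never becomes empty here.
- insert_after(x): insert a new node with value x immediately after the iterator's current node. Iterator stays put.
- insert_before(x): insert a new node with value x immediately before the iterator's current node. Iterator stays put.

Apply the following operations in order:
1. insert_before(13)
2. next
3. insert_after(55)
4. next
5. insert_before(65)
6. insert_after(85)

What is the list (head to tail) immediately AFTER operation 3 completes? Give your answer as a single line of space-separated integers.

After 1 (insert_before(13)): list=[13, 5, 1, 6, 7, 3] cursor@5
After 2 (next): list=[13, 5, 1, 6, 7, 3] cursor@1
After 3 (insert_after(55)): list=[13, 5, 1, 55, 6, 7, 3] cursor@1

Answer: 13 5 1 55 6 7 3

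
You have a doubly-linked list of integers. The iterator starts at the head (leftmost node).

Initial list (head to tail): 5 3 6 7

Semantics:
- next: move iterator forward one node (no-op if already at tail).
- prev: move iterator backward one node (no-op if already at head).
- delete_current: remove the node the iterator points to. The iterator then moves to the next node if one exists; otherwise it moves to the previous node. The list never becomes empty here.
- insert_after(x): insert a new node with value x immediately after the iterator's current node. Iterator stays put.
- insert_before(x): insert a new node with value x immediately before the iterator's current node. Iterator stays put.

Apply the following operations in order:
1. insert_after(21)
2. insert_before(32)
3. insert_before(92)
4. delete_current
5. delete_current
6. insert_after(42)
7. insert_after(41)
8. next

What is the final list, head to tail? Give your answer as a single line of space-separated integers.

Answer: 32 92 3 41 42 6 7

Derivation:
After 1 (insert_after(21)): list=[5, 21, 3, 6, 7] cursor@5
After 2 (insert_before(32)): list=[32, 5, 21, 3, 6, 7] cursor@5
After 3 (insert_before(92)): list=[32, 92, 5, 21, 3, 6, 7] cursor@5
After 4 (delete_current): list=[32, 92, 21, 3, 6, 7] cursor@21
After 5 (delete_current): list=[32, 92, 3, 6, 7] cursor@3
After 6 (insert_after(42)): list=[32, 92, 3, 42, 6, 7] cursor@3
After 7 (insert_after(41)): list=[32, 92, 3, 41, 42, 6, 7] cursor@3
After 8 (next): list=[32, 92, 3, 41, 42, 6, 7] cursor@41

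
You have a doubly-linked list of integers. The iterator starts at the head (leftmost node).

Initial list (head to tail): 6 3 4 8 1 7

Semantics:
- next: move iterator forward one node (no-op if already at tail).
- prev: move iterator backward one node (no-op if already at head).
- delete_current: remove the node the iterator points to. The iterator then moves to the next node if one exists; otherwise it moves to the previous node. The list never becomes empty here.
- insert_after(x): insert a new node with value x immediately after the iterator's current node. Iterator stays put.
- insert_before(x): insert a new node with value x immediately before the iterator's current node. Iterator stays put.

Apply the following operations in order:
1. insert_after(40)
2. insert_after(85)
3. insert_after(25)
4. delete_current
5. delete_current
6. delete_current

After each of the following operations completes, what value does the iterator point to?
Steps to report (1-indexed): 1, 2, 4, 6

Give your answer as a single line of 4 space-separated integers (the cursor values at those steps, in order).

Answer: 6 6 25 40

Derivation:
After 1 (insert_after(40)): list=[6, 40, 3, 4, 8, 1, 7] cursor@6
After 2 (insert_after(85)): list=[6, 85, 40, 3, 4, 8, 1, 7] cursor@6
After 3 (insert_after(25)): list=[6, 25, 85, 40, 3, 4, 8, 1, 7] cursor@6
After 4 (delete_current): list=[25, 85, 40, 3, 4, 8, 1, 7] cursor@25
After 5 (delete_current): list=[85, 40, 3, 4, 8, 1, 7] cursor@85
After 6 (delete_current): list=[40, 3, 4, 8, 1, 7] cursor@40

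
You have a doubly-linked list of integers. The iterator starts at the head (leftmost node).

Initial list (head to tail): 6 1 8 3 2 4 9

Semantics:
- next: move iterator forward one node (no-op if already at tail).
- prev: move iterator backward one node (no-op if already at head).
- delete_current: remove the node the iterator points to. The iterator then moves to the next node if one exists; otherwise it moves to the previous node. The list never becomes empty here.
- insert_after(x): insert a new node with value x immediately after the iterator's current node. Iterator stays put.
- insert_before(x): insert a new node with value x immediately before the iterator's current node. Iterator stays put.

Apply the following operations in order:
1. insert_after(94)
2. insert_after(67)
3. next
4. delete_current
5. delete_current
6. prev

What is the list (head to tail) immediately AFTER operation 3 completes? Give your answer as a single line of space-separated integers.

After 1 (insert_after(94)): list=[6, 94, 1, 8, 3, 2, 4, 9] cursor@6
After 2 (insert_after(67)): list=[6, 67, 94, 1, 8, 3, 2, 4, 9] cursor@6
After 3 (next): list=[6, 67, 94, 1, 8, 3, 2, 4, 9] cursor@67

Answer: 6 67 94 1 8 3 2 4 9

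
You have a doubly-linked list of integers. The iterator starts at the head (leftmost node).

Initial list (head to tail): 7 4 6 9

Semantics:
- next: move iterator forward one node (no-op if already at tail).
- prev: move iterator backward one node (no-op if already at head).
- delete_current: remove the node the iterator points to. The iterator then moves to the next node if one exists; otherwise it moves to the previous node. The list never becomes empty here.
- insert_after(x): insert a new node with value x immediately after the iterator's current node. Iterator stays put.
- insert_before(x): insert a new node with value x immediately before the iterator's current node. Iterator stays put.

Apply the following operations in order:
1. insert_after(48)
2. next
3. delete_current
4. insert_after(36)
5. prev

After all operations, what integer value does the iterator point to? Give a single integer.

Answer: 7

Derivation:
After 1 (insert_after(48)): list=[7, 48, 4, 6, 9] cursor@7
After 2 (next): list=[7, 48, 4, 6, 9] cursor@48
After 3 (delete_current): list=[7, 4, 6, 9] cursor@4
After 4 (insert_after(36)): list=[7, 4, 36, 6, 9] cursor@4
After 5 (prev): list=[7, 4, 36, 6, 9] cursor@7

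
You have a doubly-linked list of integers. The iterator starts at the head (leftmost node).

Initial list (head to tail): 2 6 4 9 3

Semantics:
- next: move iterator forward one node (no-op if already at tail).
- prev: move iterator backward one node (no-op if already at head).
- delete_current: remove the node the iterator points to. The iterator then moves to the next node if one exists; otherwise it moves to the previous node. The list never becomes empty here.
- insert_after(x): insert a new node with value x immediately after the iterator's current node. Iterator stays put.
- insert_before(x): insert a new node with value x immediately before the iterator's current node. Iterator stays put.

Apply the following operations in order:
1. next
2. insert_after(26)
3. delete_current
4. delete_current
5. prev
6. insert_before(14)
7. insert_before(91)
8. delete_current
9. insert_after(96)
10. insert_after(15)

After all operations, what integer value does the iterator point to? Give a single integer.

Answer: 4

Derivation:
After 1 (next): list=[2, 6, 4, 9, 3] cursor@6
After 2 (insert_after(26)): list=[2, 6, 26, 4, 9, 3] cursor@6
After 3 (delete_current): list=[2, 26, 4, 9, 3] cursor@26
After 4 (delete_current): list=[2, 4, 9, 3] cursor@4
After 5 (prev): list=[2, 4, 9, 3] cursor@2
After 6 (insert_before(14)): list=[14, 2, 4, 9, 3] cursor@2
After 7 (insert_before(91)): list=[14, 91, 2, 4, 9, 3] cursor@2
After 8 (delete_current): list=[14, 91, 4, 9, 3] cursor@4
After 9 (insert_after(96)): list=[14, 91, 4, 96, 9, 3] cursor@4
After 10 (insert_after(15)): list=[14, 91, 4, 15, 96, 9, 3] cursor@4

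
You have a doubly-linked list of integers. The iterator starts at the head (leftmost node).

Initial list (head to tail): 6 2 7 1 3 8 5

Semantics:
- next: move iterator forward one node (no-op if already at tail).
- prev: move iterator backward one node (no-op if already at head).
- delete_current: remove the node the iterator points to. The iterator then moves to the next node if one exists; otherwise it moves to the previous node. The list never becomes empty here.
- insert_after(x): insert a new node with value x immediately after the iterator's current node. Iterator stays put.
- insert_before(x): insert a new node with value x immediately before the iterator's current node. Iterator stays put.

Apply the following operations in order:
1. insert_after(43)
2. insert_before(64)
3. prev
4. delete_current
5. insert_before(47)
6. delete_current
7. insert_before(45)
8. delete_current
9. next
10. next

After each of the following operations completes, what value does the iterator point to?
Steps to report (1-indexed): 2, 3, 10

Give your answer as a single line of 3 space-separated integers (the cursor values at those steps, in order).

After 1 (insert_after(43)): list=[6, 43, 2, 7, 1, 3, 8, 5] cursor@6
After 2 (insert_before(64)): list=[64, 6, 43, 2, 7, 1, 3, 8, 5] cursor@6
After 3 (prev): list=[64, 6, 43, 2, 7, 1, 3, 8, 5] cursor@64
After 4 (delete_current): list=[6, 43, 2, 7, 1, 3, 8, 5] cursor@6
After 5 (insert_before(47)): list=[47, 6, 43, 2, 7, 1, 3, 8, 5] cursor@6
After 6 (delete_current): list=[47, 43, 2, 7, 1, 3, 8, 5] cursor@43
After 7 (insert_before(45)): list=[47, 45, 43, 2, 7, 1, 3, 8, 5] cursor@43
After 8 (delete_current): list=[47, 45, 2, 7, 1, 3, 8, 5] cursor@2
After 9 (next): list=[47, 45, 2, 7, 1, 3, 8, 5] cursor@7
After 10 (next): list=[47, 45, 2, 7, 1, 3, 8, 5] cursor@1

Answer: 6 64 1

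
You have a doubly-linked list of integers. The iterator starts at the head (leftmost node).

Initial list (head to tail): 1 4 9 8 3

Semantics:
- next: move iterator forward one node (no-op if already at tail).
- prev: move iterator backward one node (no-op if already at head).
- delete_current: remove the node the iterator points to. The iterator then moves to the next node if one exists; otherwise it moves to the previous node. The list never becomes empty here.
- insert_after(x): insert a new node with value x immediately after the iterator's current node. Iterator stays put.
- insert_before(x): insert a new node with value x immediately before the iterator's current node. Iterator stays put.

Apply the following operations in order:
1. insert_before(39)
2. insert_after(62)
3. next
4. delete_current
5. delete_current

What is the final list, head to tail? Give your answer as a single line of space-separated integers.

After 1 (insert_before(39)): list=[39, 1, 4, 9, 8, 3] cursor@1
After 2 (insert_after(62)): list=[39, 1, 62, 4, 9, 8, 3] cursor@1
After 3 (next): list=[39, 1, 62, 4, 9, 8, 3] cursor@62
After 4 (delete_current): list=[39, 1, 4, 9, 8, 3] cursor@4
After 5 (delete_current): list=[39, 1, 9, 8, 3] cursor@9

Answer: 39 1 9 8 3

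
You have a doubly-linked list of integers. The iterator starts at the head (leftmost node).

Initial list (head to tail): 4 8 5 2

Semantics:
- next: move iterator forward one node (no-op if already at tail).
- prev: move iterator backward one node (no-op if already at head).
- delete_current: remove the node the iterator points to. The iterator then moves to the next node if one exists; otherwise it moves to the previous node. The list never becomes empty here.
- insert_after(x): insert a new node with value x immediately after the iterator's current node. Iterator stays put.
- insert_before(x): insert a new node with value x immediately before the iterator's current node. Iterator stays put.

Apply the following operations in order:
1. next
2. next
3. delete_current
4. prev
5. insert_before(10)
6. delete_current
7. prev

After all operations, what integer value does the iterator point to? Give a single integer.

Answer: 10

Derivation:
After 1 (next): list=[4, 8, 5, 2] cursor@8
After 2 (next): list=[4, 8, 5, 2] cursor@5
After 3 (delete_current): list=[4, 8, 2] cursor@2
After 4 (prev): list=[4, 8, 2] cursor@8
After 5 (insert_before(10)): list=[4, 10, 8, 2] cursor@8
After 6 (delete_current): list=[4, 10, 2] cursor@2
After 7 (prev): list=[4, 10, 2] cursor@10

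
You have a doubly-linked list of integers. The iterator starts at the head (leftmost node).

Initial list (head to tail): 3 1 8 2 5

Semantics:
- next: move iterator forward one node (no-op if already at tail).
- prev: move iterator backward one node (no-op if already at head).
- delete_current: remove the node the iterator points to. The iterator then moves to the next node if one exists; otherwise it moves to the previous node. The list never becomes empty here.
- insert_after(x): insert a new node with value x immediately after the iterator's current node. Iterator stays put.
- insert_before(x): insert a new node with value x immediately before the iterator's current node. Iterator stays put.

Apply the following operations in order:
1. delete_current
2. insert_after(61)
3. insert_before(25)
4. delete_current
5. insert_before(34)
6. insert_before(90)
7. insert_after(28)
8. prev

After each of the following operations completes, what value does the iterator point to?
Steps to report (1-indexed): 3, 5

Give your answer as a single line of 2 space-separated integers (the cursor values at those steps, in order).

After 1 (delete_current): list=[1, 8, 2, 5] cursor@1
After 2 (insert_after(61)): list=[1, 61, 8, 2, 5] cursor@1
After 3 (insert_before(25)): list=[25, 1, 61, 8, 2, 5] cursor@1
After 4 (delete_current): list=[25, 61, 8, 2, 5] cursor@61
After 5 (insert_before(34)): list=[25, 34, 61, 8, 2, 5] cursor@61
After 6 (insert_before(90)): list=[25, 34, 90, 61, 8, 2, 5] cursor@61
After 7 (insert_after(28)): list=[25, 34, 90, 61, 28, 8, 2, 5] cursor@61
After 8 (prev): list=[25, 34, 90, 61, 28, 8, 2, 5] cursor@90

Answer: 1 61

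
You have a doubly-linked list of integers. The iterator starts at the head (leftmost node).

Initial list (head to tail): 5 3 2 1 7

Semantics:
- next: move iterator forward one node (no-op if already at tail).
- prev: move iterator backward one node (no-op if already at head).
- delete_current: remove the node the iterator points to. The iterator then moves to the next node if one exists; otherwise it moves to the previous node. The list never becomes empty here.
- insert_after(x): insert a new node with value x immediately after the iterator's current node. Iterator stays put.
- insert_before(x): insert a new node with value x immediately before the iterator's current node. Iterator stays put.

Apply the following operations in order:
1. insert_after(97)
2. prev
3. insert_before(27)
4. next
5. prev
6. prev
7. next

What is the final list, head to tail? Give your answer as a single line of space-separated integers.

Answer: 27 5 97 3 2 1 7

Derivation:
After 1 (insert_after(97)): list=[5, 97, 3, 2, 1, 7] cursor@5
After 2 (prev): list=[5, 97, 3, 2, 1, 7] cursor@5
After 3 (insert_before(27)): list=[27, 5, 97, 3, 2, 1, 7] cursor@5
After 4 (next): list=[27, 5, 97, 3, 2, 1, 7] cursor@97
After 5 (prev): list=[27, 5, 97, 3, 2, 1, 7] cursor@5
After 6 (prev): list=[27, 5, 97, 3, 2, 1, 7] cursor@27
After 7 (next): list=[27, 5, 97, 3, 2, 1, 7] cursor@5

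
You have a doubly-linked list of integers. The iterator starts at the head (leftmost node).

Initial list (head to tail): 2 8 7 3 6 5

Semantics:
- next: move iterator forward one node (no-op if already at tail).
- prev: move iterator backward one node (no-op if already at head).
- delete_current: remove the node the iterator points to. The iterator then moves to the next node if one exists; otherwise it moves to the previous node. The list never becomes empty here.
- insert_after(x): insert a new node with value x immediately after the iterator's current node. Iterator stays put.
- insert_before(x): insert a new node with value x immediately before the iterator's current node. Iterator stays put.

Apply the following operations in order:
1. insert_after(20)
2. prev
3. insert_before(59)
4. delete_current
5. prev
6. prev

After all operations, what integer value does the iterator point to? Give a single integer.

After 1 (insert_after(20)): list=[2, 20, 8, 7, 3, 6, 5] cursor@2
After 2 (prev): list=[2, 20, 8, 7, 3, 6, 5] cursor@2
After 3 (insert_before(59)): list=[59, 2, 20, 8, 7, 3, 6, 5] cursor@2
After 4 (delete_current): list=[59, 20, 8, 7, 3, 6, 5] cursor@20
After 5 (prev): list=[59, 20, 8, 7, 3, 6, 5] cursor@59
After 6 (prev): list=[59, 20, 8, 7, 3, 6, 5] cursor@59

Answer: 59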